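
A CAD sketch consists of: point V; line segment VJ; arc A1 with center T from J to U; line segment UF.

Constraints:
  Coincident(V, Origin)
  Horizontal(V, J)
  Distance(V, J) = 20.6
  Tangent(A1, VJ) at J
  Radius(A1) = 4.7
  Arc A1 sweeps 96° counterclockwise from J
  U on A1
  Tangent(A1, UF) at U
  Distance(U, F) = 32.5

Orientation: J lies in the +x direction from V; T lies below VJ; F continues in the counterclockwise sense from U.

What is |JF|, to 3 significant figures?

37.5

On A1, J sits at bearing 90° from T; a 96° counterclockwise sweep puts U at bearing 186°, so U = T + 4.7·(cos 186°, sin 186°) = (15.9, -5.19). Tangency of A1 to UF means the radius TU is perpendicular to UF, so UF runs along (−sin 186°, cos 186°); with |UF| = 32.5, F = (19.3, -37.5). Then |JF| = |F − J| = 37.5.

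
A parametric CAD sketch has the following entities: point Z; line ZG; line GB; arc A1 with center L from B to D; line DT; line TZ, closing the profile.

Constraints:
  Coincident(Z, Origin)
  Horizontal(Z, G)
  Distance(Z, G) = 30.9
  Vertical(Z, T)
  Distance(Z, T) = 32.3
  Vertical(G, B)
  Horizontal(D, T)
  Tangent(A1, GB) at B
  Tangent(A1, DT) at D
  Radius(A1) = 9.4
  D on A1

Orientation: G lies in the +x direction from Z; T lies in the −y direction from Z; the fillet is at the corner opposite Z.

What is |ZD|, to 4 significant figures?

38.80

The virtual corner opposite Z is at (30.90, -32.30). Tangency of A1 to GB means the radius LB is perpendicular to GB and A1 meets DT tangentially, so LD is at right angles to DT, with radius 9.4, so the center L sits 9.4 in from both sides at L = (21.50, -22.90). That places the tangent points at B = (30.90, -22.90) on GB and D = (21.50, -32.30) on DT. Then |ZD| = |D − Z| = 38.80.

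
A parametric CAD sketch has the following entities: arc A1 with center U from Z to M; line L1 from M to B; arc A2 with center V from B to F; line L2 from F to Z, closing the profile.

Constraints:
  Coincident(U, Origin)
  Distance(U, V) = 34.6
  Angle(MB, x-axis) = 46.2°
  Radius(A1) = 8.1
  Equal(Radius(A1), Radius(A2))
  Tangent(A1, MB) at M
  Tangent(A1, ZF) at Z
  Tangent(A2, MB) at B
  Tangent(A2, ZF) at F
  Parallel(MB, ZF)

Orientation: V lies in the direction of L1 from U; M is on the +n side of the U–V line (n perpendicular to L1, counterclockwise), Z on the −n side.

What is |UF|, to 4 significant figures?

35.54

Tangency of A1 to both parallel lines with radius 8.1 puts M and Z at U ± 8.1·n: M = (-5.846, 5.606), Z = (5.846, -5.606). Equal radii place B and F the same way about V: B = V + 8.1·n = (18.10, 30.58), F = V − 8.1·n = (29.79, 19.37). Then |UF| = |F − U| = 35.54.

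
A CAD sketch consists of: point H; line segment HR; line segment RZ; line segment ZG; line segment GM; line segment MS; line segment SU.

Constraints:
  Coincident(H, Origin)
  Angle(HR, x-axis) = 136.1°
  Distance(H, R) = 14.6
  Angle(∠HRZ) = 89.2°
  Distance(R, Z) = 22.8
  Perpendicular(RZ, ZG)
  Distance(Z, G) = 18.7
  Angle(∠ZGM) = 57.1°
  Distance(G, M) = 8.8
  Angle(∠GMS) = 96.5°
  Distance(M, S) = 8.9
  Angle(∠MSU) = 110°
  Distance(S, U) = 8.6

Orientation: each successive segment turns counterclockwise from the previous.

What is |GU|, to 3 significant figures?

12.9

H is at the origin; HR runs at 136.1° with length 14.6, so R = (-10.5, 10.1). ∠HRZ = 89.2° gives RZ at -133° from the x-axis; with |RZ| = 22.8, Z = (-26.1, -6.52). The perpendicularity gives ZG at right angles to RZ, so ZG runs at -43.1°; with |ZG| = 18.7, G = (-12.4, -19.3). ∠ZGM = 57.1° gives GM at 79.8° from the x-axis; with |GM| = 8.8, M = (-10.9, -10.6). ∠GMS = 96.5° gives MS at 163° from the x-axis; with |MS| = 8.9, S = (-19.4, -8.08). ∠MSU = 110.0° gives SU at -127° from the x-axis; with |SU| = 8.6, U = (-24.6, -15.0). Then |GU| = |U − G| = 12.9.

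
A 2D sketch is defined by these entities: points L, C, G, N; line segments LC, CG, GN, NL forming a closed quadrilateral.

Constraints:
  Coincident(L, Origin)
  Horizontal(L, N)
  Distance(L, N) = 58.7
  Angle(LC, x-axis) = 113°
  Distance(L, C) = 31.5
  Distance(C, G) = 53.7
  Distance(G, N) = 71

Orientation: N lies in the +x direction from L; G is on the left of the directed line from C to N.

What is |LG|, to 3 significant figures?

70.1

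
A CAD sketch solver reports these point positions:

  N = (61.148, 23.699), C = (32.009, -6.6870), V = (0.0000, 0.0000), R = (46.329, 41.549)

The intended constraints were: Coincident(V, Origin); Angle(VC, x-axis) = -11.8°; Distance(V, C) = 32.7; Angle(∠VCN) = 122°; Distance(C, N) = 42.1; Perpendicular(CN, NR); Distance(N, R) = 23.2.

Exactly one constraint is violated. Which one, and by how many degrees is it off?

Perpendicular(CN, NR) — off by 6.50°.

V = (0.00, 0.00) ✓; VC at -11.80° ✓; |VC| = 32.70 ✓; ∠VCN = 122.0° ✓; |CN| = 42.10 ✓; ∠(CN, NR) = 83.50° ✗; |NR| = 23.20 ✓.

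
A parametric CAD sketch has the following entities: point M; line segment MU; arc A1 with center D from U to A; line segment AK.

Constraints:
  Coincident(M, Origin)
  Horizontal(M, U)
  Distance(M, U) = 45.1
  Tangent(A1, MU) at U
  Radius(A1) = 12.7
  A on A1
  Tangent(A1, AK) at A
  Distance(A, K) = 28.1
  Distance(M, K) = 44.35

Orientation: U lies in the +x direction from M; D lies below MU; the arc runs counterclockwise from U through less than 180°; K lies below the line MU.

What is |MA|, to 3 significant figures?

34.2

M is at the origin; MU is horizontal with |MU| = 45.1 and U on the +x side, so U = (45.1, 0.00). Since A1 is tangent to MU there, DU ⟂ MU, so D = U + (0, -12.7) = (45.1, -12.7). Since DA ⟂ AK (tangency), |DK| = √(12.7² + 28.1²) = 30.8 regardless of where A sits on A1. So K lies on both circle(M, 44.35) and circle(D, 30.8); the below-MU intersection is K = (25.4, -36.4). A is the foot of the tangent from K: A = (32.9, -9.31).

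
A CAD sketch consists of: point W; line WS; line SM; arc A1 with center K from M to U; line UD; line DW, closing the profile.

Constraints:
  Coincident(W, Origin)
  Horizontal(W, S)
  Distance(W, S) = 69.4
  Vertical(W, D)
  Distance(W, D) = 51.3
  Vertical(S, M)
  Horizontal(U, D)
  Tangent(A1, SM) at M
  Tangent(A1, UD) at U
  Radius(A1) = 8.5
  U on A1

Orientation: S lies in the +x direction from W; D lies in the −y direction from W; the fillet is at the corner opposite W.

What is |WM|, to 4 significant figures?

81.54

The virtual corner opposite W is at (69.40, -51.30). The tangent condition forces KM to be normal to SM and the tangent condition forces KU to be normal to UD, with radius 8.5, so the center K sits 8.5 in from both sides at K = (60.90, -42.80). That places the tangent points at M = (69.40, -42.80) on SM and U = (60.90, -51.30) on UD. Then |WM| = |M − W| = 81.54.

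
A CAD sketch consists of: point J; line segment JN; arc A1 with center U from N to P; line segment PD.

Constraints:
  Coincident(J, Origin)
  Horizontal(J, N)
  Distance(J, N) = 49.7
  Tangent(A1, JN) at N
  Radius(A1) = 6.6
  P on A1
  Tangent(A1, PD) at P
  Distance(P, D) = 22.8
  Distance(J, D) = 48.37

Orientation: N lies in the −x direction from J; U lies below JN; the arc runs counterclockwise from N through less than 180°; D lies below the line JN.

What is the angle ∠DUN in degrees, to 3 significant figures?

154°

Checks: |JN| = 49.70 ✓; |UP| = 6.600 ✓; ∠(UP, PD) = 90.00° ✓; |PD| = 22.80 ✓; |JD| = 48.37 ✓.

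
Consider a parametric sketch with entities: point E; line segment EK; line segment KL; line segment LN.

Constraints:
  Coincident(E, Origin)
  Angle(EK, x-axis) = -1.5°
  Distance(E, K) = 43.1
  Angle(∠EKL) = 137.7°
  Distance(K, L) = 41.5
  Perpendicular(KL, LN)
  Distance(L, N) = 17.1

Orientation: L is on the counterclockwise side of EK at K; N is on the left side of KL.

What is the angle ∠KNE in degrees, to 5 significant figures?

31.611°

∠EKL = 137.7°, so KL runs at -1.5° + (180° − 137.7°) = 40.800° from the x-axis; with |KL| = 41.5, L = K + 41.5·(cos 40.800°, sin 40.800°) = (74.501, 25.989). KL is perpendicular to LN; with |LN| = 17.1 on the left of KL, N = L + 17.1·(-0.65342, 0.75700) = (63.327, 38.933). Then cos ∠KNE = NK·NE / (|NK||NE|), giving 31.611°.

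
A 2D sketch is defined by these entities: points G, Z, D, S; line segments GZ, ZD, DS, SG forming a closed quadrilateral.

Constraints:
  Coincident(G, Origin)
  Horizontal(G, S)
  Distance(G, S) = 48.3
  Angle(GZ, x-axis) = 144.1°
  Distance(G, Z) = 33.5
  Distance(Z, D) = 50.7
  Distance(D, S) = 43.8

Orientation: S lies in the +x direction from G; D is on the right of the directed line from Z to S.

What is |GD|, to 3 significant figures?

18.7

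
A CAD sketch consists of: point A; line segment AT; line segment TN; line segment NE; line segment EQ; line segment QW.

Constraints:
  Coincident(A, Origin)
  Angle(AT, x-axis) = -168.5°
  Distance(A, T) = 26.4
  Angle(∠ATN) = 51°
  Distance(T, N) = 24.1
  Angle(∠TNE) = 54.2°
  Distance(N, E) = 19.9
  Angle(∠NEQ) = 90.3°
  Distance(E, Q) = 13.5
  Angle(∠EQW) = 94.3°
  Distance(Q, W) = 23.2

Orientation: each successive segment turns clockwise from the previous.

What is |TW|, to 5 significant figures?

17.753

A is at the origin; AT runs at -168.5° with length 26.4, so T = (-25.870, -5.2633). ∠ATN = 51.0° gives TN at 62.500° from the x-axis; with |TN| = 24.1, N = (-14.742, 16.114). ∠TNE = 54.2° gives NE at -63.300° from the x-axis; with |NE| = 19.9, E = (-5.8004, -1.6644). ∠NEQ = 90.3° gives EQ at -153.00° from the x-axis; with |EQ| = 13.5, Q = (-17.829, -7.7933). ∠EQW = 94.3° gives QW at 121.30° from the x-axis; with |QW| = 23.2, W = (-29.882, 12.030). Then |TW| = |W − T| = 17.753.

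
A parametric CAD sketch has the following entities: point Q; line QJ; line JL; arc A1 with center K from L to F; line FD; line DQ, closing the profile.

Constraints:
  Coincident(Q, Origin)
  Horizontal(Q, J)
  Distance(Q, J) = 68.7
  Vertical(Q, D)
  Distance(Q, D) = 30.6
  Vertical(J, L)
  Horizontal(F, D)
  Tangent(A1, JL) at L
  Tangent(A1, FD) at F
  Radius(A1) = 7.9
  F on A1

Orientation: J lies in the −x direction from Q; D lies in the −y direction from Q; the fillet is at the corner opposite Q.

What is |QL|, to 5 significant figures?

72.353

Q is at the origin; QJ is horizontal with |QJ| = 68.7 and J on the −x side, so J = (-68.700, 0.0000). QD is vertical with |QD| = 30.6 and D on the −y side, so D = (0.0000, -30.600). The virtual corner opposite Q is at (-68.700, -30.600). Tangency of A1 to JL means the radius KL is perpendicular to JL and A1 meets FD tangentially, so KF is at right angles to FD, with radius 7.9, so the center K sits 7.9 in from both sides at K = (-60.800, -22.700). That places the tangent points at L = (-68.700, -22.700) on JL and F = (-60.800, -30.600) on FD. Then |QL| = |L − Q| = 72.353.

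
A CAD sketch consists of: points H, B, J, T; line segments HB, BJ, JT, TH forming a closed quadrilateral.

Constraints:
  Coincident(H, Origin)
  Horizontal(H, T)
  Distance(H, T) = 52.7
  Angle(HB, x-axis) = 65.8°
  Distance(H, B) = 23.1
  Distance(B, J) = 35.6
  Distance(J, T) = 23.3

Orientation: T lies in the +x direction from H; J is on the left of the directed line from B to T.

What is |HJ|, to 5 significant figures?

50.146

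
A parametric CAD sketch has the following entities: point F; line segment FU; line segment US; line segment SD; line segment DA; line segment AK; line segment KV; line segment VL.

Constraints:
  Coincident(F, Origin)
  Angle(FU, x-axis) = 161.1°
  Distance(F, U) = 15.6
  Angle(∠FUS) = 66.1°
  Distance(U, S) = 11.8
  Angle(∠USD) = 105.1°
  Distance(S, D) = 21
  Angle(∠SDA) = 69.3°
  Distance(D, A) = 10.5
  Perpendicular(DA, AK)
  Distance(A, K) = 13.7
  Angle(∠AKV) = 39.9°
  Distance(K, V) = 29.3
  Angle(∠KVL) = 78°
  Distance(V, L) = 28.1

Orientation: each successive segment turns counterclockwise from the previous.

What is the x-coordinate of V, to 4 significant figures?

17.10

F is at the origin; FU runs at 161.1° with length 15.6, so U = (-14.76, 5.053). ∠FUS = 66.1° gives US at -85.00° from the x-axis; with |US| = 11.8, S = (-13.73, -6.702). ∠USD = 105.1° gives SD at -10.10° from the x-axis; with |SD| = 21.0, D = (6.944, -10.38). ∠SDA = 69.3° gives DA at 100.6° from the x-axis; with |DA| = 10.5, A = (5.013, -0.06387). DA ⟂ AK, so AK runs at -169.4°; with |AK| = 13.7, K = (-8.454, -2.584). ∠AKV = 39.9° gives KV at -29.30° from the x-axis; with |KV| = 29.3, V = (17.10, -16.92). So V.x = 17.10.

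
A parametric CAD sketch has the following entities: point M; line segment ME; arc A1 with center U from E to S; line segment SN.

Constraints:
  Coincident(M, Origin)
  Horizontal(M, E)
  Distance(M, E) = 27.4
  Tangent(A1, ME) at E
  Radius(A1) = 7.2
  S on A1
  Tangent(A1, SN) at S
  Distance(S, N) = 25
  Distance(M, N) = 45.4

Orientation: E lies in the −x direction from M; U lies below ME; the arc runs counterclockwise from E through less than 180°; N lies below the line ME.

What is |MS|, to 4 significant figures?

35.49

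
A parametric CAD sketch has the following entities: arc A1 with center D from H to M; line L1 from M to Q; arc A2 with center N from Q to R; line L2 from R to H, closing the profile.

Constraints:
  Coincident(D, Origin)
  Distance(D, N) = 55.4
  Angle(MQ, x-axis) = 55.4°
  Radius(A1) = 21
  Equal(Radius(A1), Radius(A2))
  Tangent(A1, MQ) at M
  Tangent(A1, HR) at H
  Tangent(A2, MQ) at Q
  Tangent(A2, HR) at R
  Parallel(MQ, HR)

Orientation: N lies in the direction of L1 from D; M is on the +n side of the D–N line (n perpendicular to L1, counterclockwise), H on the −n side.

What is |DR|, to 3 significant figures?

59.2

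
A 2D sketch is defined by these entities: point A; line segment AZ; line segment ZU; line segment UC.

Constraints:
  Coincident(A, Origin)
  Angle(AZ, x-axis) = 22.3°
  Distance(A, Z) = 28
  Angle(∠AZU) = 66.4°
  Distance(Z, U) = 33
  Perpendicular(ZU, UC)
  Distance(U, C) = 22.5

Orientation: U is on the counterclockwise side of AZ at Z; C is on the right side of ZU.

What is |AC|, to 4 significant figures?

52.86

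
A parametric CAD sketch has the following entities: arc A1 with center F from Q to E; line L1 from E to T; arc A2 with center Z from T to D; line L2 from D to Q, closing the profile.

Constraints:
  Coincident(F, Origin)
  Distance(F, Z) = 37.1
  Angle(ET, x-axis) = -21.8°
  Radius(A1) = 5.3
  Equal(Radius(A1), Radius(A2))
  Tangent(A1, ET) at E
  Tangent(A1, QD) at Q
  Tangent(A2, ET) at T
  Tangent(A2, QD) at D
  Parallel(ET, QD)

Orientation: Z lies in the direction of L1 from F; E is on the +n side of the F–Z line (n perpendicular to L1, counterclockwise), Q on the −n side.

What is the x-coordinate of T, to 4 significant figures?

36.42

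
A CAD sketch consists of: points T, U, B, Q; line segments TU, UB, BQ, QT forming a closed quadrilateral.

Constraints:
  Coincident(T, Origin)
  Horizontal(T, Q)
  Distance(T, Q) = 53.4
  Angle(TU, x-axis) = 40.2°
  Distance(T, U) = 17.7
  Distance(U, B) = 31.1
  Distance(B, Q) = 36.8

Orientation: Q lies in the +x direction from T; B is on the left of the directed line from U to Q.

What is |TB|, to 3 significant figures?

48.8

Checks: |UB| = 31.10 ✓; |BQ| = 36.80 ✓.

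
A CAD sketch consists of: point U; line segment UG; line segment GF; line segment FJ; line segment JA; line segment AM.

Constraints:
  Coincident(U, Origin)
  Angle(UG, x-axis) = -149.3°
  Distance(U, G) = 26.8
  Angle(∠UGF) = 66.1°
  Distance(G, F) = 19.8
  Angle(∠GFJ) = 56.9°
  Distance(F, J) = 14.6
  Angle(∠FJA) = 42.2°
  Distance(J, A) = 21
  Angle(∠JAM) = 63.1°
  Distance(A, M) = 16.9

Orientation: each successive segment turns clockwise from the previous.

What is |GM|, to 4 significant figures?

24.82

∠FJA = 42.2° gives JA at -164.1° from the x-axis; with |JA| = 21.0, A = (-32.50, -6.244). ∠JAM = 63.1° gives AM at 79.00° from the x-axis; with |AM| = 16.9, M = (-29.27, 10.35). Then |GM| = |M − G| = 24.82.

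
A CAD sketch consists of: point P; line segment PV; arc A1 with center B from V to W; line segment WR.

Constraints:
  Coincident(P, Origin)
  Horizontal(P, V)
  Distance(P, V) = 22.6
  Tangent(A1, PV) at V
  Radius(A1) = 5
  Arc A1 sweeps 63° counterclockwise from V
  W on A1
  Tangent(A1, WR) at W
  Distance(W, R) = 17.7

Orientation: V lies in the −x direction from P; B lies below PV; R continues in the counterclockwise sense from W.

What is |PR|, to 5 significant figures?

39.669

P is at the origin; P and V share the same y with |PV| = 22.6 and V on the −x side, so V = (-22.600, 0.0000). Since A1 is tangent to PV there, BV ⟂ PV, so B = V + (0, -5) = (-22.600, -5.0000). On A1, V sits at bearing 90° from B; a 63° counterclockwise sweep puts W at bearing 153°, so W = B + 5.0·(cos 153°, sin 153°) = (-27.055, -2.7300). Tangency of A1 to WR means the radius BW is perpendicular to WR, so WR runs along (−sin 153°, cos 153°); with |WR| = 17.7, R = (-35.091, -18.501). Then |PR| = |R − P| = 39.669.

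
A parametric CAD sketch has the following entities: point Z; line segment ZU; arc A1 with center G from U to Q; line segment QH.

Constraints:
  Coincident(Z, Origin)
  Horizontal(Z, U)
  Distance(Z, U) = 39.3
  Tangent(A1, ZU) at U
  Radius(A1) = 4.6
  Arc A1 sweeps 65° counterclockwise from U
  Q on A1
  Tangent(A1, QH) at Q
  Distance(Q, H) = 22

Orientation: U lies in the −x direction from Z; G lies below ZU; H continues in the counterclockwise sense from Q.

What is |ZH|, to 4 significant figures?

57.40

Z is at the origin; ZU is horizontal with |ZU| = 39.3 and U on the −x side, so U = (-39.30, 0.000). Tangency of A1 to ZU means the radius GU is perpendicular to ZU, so G = U + (0, -4.6) = (-39.30, -4.600). On A1, U sits at bearing 90° from G; a 65° counterclockwise sweep puts Q at bearing 155°, so Q = G + 4.6·(cos 155°, sin 155°) = (-43.47, -2.656). Tangency of A1 to QH means the radius GQ is perpendicular to QH, so QH runs along (−sin 155°, cos 155°); with |QH| = 22.0, H = (-52.77, -22.59). Then |ZH| = |H − Z| = 57.40.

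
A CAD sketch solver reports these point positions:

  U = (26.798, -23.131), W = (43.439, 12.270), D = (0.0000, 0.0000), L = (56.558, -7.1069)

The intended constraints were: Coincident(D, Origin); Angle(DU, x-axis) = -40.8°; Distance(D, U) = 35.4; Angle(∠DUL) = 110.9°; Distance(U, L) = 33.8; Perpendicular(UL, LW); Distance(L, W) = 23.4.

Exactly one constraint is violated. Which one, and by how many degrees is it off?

Perpendicular(UL, LW) — off by 5.80°.

D = (0.00, 0.00) ✓; DU at -40.80° ✓; |DU| = 35.40 ✓; ∠DUL = 110.9° ✓; |UL| = 33.80 ✓; ∠(UL, LW) = 95.80° ✗; |LW| = 23.40 ✓.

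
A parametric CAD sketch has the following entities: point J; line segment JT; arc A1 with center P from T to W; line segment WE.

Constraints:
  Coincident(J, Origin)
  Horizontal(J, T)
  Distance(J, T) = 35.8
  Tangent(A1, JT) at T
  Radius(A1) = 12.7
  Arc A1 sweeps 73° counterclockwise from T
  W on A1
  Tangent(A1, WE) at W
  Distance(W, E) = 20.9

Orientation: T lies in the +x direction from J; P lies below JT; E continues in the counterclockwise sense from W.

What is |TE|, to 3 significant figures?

34.2

J is at the origin; JT is horizontal with |JT| = 35.8 and T on the +x side, so T = (35.8, 0.00). Since A1 is tangent to JT there, PT ⟂ JT, so P = T + (0, -12.7) = (35.8, -12.7). On A1, T sits at bearing 90° from P; a 73° counterclockwise sweep puts W at bearing 163°, so W = P + 12.7·(cos 163°, sin 163°) = (23.7, -8.99). Since A1 is tangent to WE there, PW ⟂ WE, so WE runs along (−sin 163°, cos 163°); with |WE| = 20.9, E = (17.5, -29.0). Then |TE| = |E − T| = 34.2.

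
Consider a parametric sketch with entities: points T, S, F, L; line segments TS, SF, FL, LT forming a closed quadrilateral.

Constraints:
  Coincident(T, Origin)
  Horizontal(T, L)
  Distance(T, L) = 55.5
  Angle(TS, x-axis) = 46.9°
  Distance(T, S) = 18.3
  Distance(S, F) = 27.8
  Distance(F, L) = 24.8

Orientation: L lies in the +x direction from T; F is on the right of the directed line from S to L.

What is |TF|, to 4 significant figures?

32.37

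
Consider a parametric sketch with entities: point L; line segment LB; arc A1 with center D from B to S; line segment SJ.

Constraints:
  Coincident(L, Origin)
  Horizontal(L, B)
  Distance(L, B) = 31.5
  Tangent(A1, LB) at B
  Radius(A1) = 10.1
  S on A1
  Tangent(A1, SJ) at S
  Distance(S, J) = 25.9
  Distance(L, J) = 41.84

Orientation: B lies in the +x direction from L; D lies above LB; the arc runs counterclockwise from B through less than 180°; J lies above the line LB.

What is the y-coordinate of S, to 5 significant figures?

16.951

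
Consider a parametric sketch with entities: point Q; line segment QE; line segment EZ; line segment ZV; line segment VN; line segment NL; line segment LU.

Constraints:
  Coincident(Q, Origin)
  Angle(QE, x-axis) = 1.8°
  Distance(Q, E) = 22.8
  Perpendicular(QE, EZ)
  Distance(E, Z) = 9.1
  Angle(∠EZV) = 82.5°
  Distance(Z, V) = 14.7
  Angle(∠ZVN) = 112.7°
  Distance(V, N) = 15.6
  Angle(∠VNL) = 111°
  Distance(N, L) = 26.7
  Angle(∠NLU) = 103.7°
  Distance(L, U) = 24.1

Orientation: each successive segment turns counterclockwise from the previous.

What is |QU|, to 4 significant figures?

44.86

∠VNL = 111.0° gives NL at -34.40° from the x-axis; with |NL| = 26.7, L = (26.41, -22.82). ∠NLU = 103.7° gives LU at 41.90° from the x-axis; with |LU| = 24.1, U = (44.35, -6.729). Then |QU| = |U − Q| = 44.86.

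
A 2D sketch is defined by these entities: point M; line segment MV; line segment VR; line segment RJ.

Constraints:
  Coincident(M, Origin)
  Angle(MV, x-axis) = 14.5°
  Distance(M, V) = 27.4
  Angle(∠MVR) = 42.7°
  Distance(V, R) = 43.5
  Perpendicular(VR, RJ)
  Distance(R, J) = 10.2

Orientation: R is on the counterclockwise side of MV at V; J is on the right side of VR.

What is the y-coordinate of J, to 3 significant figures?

36.4

M is at the origin; MV runs at 14.5° with length 27.4, so V = 27.4·(cos 14.5°, sin 14.5°) = (26.5, 6.86). ∠MVR = 42.7°, so VR runs at 14.5° + (180° − 42.7°) = 152° from the x-axis; with |VR| = 43.5, R = V + 43.5·(cos 152°, sin 152°) = (-11.8, 27.4). VR is perpendicular to RJ; with |RJ| = 10.2 on the right of VR, J = R + 10.2·(0.473, 0.881) = (-6.99, 36.4). So J.y = 36.4.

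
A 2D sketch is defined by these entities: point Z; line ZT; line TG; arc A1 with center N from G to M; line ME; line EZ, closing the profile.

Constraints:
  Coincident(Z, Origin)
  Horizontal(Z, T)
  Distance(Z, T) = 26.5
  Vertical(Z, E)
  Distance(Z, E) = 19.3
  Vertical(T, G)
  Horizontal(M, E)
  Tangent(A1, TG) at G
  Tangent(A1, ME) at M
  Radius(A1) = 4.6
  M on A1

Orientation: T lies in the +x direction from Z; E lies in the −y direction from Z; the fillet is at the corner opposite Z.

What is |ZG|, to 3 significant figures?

30.3

Z is at the origin; Z and T share the same y with |ZT| = 26.5 and T on the +x side, so T = (26.5, 0.00). Z and E share the same x with |ZE| = 19.3 and E on the −y side, so E = (0.00, -19.3). The virtual corner opposite Z is at (26.5, -19.3). The tangent condition forces NG to be normal to TG and A1 meets ME tangentially, so NM is at right angles to ME, with radius 4.6, so the center N sits 4.6 in from both sides at N = (21.9, -14.7). That places the tangent points at G = (26.5, -14.7) on TG and M = (21.9, -19.3) on ME. Then |ZG| = |G − Z| = 30.3.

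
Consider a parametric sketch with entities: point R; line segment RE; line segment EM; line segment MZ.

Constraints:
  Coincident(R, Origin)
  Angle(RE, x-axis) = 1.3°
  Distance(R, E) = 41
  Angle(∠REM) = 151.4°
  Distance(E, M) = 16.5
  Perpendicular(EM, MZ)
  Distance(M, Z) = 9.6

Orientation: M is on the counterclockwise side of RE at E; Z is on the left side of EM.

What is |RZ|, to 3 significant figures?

53.4

R is at the origin; RE runs at 1.3° with length 41.0, so E = 41.0·(cos 1.3°, sin 1.3°) = (41.0, 0.930). ∠REM = 151.4°, so EM runs at 1.3° + (180° − 151.4°) = 29.9° from the x-axis; with |EM| = 16.5, M = E + 16.5·(cos 29.9°, sin 29.9°) = (55.3, 9.16). The perpendicularity gives MZ at right angles to EM; with |MZ| = 9.6 on the left of EM, Z = M + 9.6·(-0.498, 0.867) = (50.5, 17.5). Then |RZ| = |Z − R| = 53.4.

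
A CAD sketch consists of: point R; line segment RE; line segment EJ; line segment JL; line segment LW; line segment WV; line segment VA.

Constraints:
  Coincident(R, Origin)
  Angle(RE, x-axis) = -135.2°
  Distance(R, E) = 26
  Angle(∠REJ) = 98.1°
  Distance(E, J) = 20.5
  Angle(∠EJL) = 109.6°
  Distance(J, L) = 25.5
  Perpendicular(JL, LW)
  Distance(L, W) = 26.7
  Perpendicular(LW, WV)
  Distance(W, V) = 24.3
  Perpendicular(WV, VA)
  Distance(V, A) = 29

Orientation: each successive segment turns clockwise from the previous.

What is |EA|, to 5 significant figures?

23.072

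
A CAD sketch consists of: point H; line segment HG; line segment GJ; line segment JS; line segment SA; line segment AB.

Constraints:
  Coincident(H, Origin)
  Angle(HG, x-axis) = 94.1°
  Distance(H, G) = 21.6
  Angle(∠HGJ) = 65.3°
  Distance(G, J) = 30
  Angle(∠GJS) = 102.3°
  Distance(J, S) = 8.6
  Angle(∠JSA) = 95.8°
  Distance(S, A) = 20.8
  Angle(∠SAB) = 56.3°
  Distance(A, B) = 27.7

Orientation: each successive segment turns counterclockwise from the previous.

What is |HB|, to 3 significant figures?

33.1

H is at the origin; HG runs at 94.1° with length 21.6, so G = (-1.54, 21.5). ∠HGJ = 65.3° gives GJ at -151° from the x-axis; with |GJ| = 30.0, J = (-27.8, 7.09). ∠GJS = 102.3° gives JS at -73.5° from the x-axis; with |JS| = 8.6, S = (-25.4, -1.15). ∠JSA = 95.8° gives SA at 10.7° from the x-axis; with |SA| = 20.8, A = (-4.95, 2.71). ∠SAB = 56.3° gives AB at 134° from the x-axis; with |AB| = 27.7, B = (-24.3, 22.5). Then |HB| = |B − H| = 33.1.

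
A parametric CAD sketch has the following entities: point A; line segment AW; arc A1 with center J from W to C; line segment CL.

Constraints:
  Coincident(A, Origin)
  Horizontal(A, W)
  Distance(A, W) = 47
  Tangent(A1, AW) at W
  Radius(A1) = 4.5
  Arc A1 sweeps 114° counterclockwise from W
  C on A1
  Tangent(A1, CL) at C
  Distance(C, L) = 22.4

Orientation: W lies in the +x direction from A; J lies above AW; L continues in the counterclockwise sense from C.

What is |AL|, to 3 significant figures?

49.8

A is at the origin; AW is horizontal with |AW| = 47.0 and W on the +x side, so W = (47.0, 0.00). Since A1 is tangent to AW there, JW ⟂ AW, so J = W + (0, 4.5) = (47.0, 4.50). On A1, W sits at bearing -90° from J; a 114° counterclockwise sweep puts C at bearing 24°, so C = J + 4.5·(cos 24°, sin 24°) = (51.1, 6.33). Tangency of A1 to CL means the radius JC is perpendicular to CL, so CL runs along (−sin 24°, cos 24°); with |CL| = 22.4, L = (42.0, 26.8). Then |AL| = |L − A| = 49.8.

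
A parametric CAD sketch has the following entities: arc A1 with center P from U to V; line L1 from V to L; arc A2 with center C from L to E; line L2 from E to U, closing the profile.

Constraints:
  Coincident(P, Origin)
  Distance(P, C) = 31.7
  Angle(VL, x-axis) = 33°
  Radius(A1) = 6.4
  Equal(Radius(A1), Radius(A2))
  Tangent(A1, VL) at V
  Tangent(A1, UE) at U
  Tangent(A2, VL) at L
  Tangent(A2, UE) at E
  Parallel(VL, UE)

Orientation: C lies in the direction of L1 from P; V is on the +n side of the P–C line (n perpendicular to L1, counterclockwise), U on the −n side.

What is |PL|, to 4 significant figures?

32.34

The slot axis is L1's direction at 33.0°, so u = (cos 33.0°, sin 33.0°) = (0.8387, 0.5446) and n = (−sin 33.0°, cos 33.0°) = (-0.5446, 0.8387). P is at the origin and C lies 31.7 along u from P, so C = 31.7·u = (26.59, 17.27). Tangency of A1 to both parallel lines with radius 6.4 puts V and U at P ± 6.4·n: V = (-3.486, 5.367), U = (3.486, -5.367). Equal radii place L and E the same way about C: L = C + 6.4·n = (23.10, 22.63), E = C − 6.4·n = (30.07, 11.90). Then |PL| = |L − P| = 32.34.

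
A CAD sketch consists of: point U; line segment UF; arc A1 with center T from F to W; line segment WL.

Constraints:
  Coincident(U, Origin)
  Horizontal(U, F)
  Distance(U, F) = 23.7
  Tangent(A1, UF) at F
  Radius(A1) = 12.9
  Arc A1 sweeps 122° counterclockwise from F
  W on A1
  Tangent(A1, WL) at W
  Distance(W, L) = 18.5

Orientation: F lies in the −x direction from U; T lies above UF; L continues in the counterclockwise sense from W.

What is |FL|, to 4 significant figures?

35.44

U is at the origin; U and F share the same y with |UF| = 23.7 and F on the −x side, so F = (-23.70, 0.000). The tangent condition forces TF to be normal to UF, so T = F + (0, 12.9) = (-23.70, 12.90). On A1, F sits at bearing -90° from T; a 122° counterclockwise sweep puts W at bearing 32°, so W = T + 12.9·(cos 32°, sin 32°) = (-12.76, 19.74). The tangent condition forces TW to be normal to WL, so WL runs along (−sin 32°, cos 32°); with |WL| = 18.5, L = (-22.56, 35.42). Then |FL| = |L − F| = 35.44.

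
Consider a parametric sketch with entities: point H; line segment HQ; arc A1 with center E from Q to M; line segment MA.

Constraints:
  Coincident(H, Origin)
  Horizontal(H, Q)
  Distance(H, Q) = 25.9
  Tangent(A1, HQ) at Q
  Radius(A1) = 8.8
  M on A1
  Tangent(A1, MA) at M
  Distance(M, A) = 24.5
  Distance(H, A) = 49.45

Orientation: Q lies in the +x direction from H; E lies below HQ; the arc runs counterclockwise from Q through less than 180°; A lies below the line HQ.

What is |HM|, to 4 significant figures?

25.02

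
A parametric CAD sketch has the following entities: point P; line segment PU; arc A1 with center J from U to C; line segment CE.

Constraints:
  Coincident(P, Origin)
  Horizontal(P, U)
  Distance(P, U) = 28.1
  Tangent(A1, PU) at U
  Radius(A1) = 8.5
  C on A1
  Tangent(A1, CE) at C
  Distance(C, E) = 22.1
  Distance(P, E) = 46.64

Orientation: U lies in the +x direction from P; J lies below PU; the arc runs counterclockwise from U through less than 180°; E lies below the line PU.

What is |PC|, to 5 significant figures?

25.288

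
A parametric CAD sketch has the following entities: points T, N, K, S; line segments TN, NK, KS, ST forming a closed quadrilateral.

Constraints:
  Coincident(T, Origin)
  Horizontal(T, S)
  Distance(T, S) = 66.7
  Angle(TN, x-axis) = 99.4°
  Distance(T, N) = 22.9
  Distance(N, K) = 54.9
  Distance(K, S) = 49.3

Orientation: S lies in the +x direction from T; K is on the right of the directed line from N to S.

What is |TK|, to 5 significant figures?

34.517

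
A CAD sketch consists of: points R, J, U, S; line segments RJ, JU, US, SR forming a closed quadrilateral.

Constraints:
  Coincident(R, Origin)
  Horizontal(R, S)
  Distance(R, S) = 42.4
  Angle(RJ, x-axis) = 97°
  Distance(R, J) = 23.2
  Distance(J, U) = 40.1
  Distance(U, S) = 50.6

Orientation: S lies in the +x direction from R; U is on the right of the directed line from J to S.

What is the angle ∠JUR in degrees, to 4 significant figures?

13.71°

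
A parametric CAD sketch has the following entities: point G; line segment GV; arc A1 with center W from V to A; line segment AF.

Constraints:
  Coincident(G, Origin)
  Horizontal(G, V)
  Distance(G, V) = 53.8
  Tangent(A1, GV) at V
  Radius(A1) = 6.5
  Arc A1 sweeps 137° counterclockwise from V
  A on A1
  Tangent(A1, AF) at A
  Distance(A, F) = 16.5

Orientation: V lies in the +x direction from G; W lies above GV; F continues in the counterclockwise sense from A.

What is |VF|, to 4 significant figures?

23.77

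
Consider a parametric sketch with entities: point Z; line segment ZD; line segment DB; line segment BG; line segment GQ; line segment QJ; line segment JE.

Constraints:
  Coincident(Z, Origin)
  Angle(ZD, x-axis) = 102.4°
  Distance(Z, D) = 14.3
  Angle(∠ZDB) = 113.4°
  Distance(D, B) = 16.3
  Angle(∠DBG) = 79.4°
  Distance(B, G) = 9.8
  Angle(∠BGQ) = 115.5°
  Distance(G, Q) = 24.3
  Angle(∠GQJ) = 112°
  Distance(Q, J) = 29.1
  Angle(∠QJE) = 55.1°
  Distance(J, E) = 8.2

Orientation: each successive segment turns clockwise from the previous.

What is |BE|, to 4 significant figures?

35.40

Z is at the origin; ZD runs at 102.4° with length 14.3, so D = (-3.071, 13.97). ∠ZDB = 113.4° gives DB at 35.80° from the x-axis; with |DB| = 16.3, B = (10.15, 23.50). ∠DBG = 79.4° gives BG at -64.80° from the x-axis; with |BG| = 9.8, G = (14.32, 14.63). ∠BGQ = 115.5° gives GQ at -129.3° from the x-axis; with |GQ| = 24.3, Q = (-1.069, -4.170). ∠GQJ = 112.0° gives QJ at 162.7° from the x-axis; with |QJ| = 29.1, J = (-28.85, 4.483). ∠QJE = 55.1° gives JE at 37.80° from the x-axis; with |JE| = 8.2, E = (-22.37, 9.509). Then |BE| = |E − B| = 35.40.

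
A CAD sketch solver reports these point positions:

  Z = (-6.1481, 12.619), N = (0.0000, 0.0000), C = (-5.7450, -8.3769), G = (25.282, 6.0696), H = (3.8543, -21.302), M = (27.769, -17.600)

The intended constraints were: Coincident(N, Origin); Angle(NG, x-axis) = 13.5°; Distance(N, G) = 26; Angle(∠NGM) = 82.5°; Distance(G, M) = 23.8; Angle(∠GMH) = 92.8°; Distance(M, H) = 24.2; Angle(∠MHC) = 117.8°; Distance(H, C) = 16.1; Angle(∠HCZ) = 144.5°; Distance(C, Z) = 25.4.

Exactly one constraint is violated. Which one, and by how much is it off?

Distance(C, Z) = 25.4 — off by 4.40.

N = (0.00, 0.00) ✓; NG at 13.50° ✓; |NG| = 26.00 ✓; ∠NGM = 82.50° ✓; |GM| = 23.80 ✓; ∠GMH = 92.80° ✓; |MH| = 24.20 ✓; ∠MHC = 117.8° ✓; |HC| = 16.10 ✓; ∠HCZ = 144.5° ✓; |CZ| = 21.00 ✗.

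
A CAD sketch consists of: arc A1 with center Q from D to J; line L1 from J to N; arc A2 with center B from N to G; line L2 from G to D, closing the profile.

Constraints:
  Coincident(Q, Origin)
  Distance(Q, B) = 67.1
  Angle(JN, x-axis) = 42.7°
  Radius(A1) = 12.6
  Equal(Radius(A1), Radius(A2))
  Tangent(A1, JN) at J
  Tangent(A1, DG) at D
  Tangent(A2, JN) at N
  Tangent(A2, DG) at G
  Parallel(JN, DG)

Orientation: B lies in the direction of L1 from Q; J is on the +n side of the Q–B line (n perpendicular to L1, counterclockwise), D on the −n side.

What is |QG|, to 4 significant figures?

68.27

Tangency of A1 to both parallel lines with radius 12.6 puts J and D at Q ± 12.6·n: J = (-8.545, 9.260), D = (8.545, -9.260). Equal radii place N and G the same way about B: N = B + 12.6·n = (40.77, 54.76), G = B − 12.6·n = (57.86, 36.24). Then |QG| = |G − Q| = 68.27.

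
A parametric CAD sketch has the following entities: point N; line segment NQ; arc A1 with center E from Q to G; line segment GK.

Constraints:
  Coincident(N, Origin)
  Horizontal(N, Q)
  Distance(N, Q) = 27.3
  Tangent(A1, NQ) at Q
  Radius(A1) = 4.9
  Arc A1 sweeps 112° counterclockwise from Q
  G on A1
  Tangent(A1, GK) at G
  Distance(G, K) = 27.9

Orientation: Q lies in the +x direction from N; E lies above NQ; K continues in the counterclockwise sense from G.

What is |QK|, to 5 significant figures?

33.135

N is at the origin; N and Q share the same y with |NQ| = 27.3 and Q on the +x side, so Q = (27.300, 0.0000). Tangency of A1 to NQ means the radius EQ is perpendicular to NQ, so E = Q + (0, 4.9) = (27.300, 4.9000). On A1, Q sits at bearing -90° from E; a 112° counterclockwise sweep puts G at bearing 22°, so G = E + 4.9·(cos 22°, sin 22°) = (31.843, 6.7356). A1 meets GK tangentially, so EG is at right angles to GK, so GK runs along (−sin 22°, cos 22°); with |GK| = 27.9, K = (21.392, 32.604). Then |QK| = |K − Q| = 33.135.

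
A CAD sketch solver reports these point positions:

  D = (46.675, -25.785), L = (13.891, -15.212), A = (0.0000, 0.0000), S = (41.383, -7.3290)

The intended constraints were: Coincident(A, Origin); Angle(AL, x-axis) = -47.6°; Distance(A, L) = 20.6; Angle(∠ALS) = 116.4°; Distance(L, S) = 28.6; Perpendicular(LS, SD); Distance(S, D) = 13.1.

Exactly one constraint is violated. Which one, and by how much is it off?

Distance(S, D) = 13.1 — off by 6.10.

A = (0.00, 0.00) ✓; AL at -47.60° ✓; |AL| = 20.60 ✓; ∠ALS = 116.4° ✓; |LS| = 28.60 ✓; ∠(LS, SD) = 90.00° ✓; |SD| = 19.20 ✗.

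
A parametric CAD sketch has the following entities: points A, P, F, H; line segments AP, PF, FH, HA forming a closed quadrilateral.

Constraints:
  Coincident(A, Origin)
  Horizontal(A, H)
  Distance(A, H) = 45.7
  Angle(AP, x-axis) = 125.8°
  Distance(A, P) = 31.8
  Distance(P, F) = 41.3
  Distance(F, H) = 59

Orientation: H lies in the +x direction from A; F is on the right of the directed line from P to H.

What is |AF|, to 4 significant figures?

18.74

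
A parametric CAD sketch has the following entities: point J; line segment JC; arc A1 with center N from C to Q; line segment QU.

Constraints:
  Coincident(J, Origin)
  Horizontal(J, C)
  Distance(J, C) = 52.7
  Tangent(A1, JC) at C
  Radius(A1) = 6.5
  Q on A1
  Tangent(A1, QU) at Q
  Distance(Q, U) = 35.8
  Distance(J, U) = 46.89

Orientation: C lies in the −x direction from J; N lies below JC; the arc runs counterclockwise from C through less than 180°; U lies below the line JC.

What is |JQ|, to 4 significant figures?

58.19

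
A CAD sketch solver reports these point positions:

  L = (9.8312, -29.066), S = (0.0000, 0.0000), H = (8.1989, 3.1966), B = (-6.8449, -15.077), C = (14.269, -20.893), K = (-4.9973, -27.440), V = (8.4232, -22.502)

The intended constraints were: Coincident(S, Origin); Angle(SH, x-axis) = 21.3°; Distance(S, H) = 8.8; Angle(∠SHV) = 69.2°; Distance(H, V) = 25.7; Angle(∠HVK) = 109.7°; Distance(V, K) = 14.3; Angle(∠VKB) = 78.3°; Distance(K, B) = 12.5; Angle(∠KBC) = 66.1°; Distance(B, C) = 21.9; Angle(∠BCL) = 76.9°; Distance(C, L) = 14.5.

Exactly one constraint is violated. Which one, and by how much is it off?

Distance(C, L) = 14.5 — off by 5.20.

S = (0.00, 0.00) ✓; SH at 21.30° ✓; |SH| = 8.800 ✓; ∠SHV = 69.20° ✓; |HV| = 25.70 ✓; ∠HVK = 109.7° ✓; |VK| = 14.30 ✓; ∠VKB = 78.30° ✓; |KB| = 12.50 ✓; ∠KBC = 66.10° ✓; |BC| = 21.90 ✓; ∠BCL = 76.90° ✓; |CL| = 9.300 ✗.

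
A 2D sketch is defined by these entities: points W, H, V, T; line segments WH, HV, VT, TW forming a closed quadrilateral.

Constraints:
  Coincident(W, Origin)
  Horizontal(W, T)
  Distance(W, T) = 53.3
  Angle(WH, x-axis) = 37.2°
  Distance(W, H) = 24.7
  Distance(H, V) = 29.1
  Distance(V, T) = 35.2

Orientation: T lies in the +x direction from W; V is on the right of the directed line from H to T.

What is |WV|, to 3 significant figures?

25.4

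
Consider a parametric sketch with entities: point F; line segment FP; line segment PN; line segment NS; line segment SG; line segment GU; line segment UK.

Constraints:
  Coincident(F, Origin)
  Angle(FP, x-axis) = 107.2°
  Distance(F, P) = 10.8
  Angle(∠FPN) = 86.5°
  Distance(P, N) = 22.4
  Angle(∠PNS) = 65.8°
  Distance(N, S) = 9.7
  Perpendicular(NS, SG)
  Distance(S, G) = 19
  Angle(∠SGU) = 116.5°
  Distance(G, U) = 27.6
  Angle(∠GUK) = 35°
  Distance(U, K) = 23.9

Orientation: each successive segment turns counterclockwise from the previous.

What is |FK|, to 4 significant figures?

22.92

∠SGU = 116.5° gives GU at 108.4° from the x-axis; with |GU| = 27.6, U = (-12.55, 35.13). ∠GUK = 35.0° gives UK at -106.6° from the x-axis; with |UK| = 23.9, K = (-19.38, 12.22). Then |FK| = |K − F| = 22.92.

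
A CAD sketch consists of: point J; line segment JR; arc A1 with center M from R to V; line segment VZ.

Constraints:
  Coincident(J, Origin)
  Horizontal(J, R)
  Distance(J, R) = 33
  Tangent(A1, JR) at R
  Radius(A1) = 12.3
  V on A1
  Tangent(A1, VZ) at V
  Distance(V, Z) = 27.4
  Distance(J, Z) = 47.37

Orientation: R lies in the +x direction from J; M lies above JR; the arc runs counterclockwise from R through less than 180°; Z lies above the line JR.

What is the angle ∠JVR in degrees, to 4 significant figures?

39.99°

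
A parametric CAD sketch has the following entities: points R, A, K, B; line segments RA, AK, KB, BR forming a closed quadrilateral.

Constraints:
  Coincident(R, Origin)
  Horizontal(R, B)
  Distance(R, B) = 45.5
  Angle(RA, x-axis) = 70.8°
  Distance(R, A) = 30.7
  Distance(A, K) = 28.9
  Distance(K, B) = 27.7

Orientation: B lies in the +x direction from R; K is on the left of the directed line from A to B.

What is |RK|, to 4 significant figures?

47.32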